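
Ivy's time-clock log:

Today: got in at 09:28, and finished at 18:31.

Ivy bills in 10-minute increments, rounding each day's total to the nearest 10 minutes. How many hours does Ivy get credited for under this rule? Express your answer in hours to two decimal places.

9.00 hours

Today: 09:28–18:31 = 9 h 3 min → rounds to 9 h 0 min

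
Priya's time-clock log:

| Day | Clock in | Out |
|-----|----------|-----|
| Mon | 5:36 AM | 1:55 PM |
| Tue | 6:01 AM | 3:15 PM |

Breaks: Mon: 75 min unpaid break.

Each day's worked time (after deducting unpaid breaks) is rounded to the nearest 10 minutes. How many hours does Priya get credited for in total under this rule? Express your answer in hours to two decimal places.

16.17 hours

Mon: 5:36 AM–1:55 PM = 8 h 19 min − 75 min = 7 h 4 min → rounds to 7 h 0 min
Tue: 6:01 AM–3:15 PM = 9 h 14 min → rounds to 9 h 10 min
Total credited: 16 h 10 min.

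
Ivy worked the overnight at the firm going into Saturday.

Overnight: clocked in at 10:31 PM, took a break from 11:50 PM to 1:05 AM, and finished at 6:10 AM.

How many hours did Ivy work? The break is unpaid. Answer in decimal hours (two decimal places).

Overnight: 10:31 PM → midnight = 1 h 29 min; midnight → 6:10 AM = 6 h 10 min; span 7 h 39 min; less 75 min break → 6 h 24 min

6.40 hours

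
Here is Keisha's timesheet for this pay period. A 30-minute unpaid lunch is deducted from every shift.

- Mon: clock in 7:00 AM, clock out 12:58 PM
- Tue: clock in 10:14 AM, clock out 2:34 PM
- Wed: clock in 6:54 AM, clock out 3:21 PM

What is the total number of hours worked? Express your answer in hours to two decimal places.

17.25 hours

Mon: 7:00 AM–12:58 PM = 5 h 58 min; less 30 min break → 5 h 28 min
Tue: 10:14 AM–2:34 PM = 4 h 20 min; less 30 min break → 3 h 50 min
Wed: 6:54 AM–3:21 PM = 8 h 27 min; less 30 min break → 7 h 57 min
Total: 5 h 28 min + 3 h 50 min + 7 h 57 min = 17 h 15 min.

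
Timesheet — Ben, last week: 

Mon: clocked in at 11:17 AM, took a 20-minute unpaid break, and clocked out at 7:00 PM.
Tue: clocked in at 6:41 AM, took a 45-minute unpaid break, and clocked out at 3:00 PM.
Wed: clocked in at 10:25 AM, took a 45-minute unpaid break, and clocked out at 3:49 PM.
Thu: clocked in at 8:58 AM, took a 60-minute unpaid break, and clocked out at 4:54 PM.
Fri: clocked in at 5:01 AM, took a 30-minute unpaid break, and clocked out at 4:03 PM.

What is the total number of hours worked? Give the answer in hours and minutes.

Mon: 11:17 AM–7:00 PM = 7 h 43 min; less 20 min break → 7 h 23 min
Tue: 6:41 AM–3:00 PM = 8 h 19 min; less 45 min break → 7 h 34 min
Wed: 10:25 AM–3:49 PM = 5 h 24 min; less 45 min break → 4 h 39 min
Thu: 8:58 AM–4:54 PM = 7 h 56 min; less 60 min break → 6 h 56 min
Fri: 5:01 AM–4:03 PM = 11 h 2 min; less 30 min break → 10 h 32 min
Total: 7 h 23 min + 7 h 34 min + 4 h 39 min + 6 h 56 min + 10 h 32 min = 37 h 4 min.

37 h 4 min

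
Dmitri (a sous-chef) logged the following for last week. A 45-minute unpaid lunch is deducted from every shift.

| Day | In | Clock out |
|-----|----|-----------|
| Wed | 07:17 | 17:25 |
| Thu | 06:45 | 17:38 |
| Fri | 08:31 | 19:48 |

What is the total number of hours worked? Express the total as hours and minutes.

Wed: 07:17–17:25 = 10 h 8 min; less 45 min break → 9 h 23 min
Thu: 06:45–17:38 = 10 h 53 min; less 45 min break → 10 h 8 min
Fri: 08:31–19:48 = 11 h 17 min; less 45 min break → 10 h 32 min
Total: 9 h 23 min + 10 h 8 min + 10 h 32 min = 30 h 3 min.

30 h 3 min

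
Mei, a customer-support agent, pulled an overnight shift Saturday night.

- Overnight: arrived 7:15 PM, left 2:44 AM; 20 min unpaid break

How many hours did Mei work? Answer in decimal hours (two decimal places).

7.15 hours

Overnight: 7:15 PM → midnight = 4 h 45 min; midnight → 2:44 AM = 2 h 44 min; span 7 h 29 min; less 20 min break → 7 h 9 min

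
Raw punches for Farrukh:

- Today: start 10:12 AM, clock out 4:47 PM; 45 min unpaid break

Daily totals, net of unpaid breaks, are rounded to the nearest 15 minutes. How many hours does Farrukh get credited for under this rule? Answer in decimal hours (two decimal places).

5.75 hours

Today: 10:12 AM–4:47 PM = 6 h 35 min − 45 min = 5 h 50 min → rounds to 5 h 45 min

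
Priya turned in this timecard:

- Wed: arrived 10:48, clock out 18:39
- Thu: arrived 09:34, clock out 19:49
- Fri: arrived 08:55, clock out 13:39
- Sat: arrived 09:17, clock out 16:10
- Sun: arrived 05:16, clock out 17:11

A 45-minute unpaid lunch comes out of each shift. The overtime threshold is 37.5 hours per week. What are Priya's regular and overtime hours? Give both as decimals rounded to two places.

Regular 37.50 hours, overtime 0.38 hours

Wed: 10:48–18:39 = 7 h 51 min; less 45 min break → 7 h 6 min
Thu: 09:34–19:49 = 10 h 15 min; less 45 min break → 9 h 30 min
Fri: 08:55–13:39 = 4 h 44 min; less 45 min break → 3 h 59 min
Sat: 09:17–16:10 = 6 h 53 min; less 45 min break → 6 h 8 min
Sun: 05:16–17:11 = 11 h 55 min; less 45 min break → 11 h 10 min
Total worked: 37 h 53 min = 37.88 h.
Threshold 37.5 h → overtime 0 h 23 min, regular 37 h 30 min.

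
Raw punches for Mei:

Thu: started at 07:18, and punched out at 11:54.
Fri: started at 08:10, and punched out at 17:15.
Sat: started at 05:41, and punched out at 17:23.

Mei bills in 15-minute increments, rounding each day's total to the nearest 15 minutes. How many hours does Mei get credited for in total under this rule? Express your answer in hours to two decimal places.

25.25 hours

Thu: 07:18–11:54 = 4 h 36 min → rounds to 4 h 30 min
Fri: 08:10–17:15 = 9 h 5 min → rounds to 9 h 0 min
Sat: 05:41–17:23 = 11 h 42 min → rounds to 11 h 45 min
Total credited: 25 h 15 min.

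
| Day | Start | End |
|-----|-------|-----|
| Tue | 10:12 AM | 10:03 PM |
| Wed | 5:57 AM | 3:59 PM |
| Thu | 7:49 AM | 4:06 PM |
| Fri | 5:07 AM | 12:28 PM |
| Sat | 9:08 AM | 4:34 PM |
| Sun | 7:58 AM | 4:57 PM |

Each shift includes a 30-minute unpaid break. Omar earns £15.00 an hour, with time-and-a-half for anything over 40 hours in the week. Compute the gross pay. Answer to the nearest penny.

£846.00

Tue: 10:12 AM–10:03 PM = 11 h 51 min; less 30 min break → 11 h 21 min
Wed: 5:57 AM–3:59 PM = 10 h 2 min; less 30 min break → 9 h 32 min
Thu: 7:49 AM–4:06 PM = 8 h 17 min; less 30 min break → 7 h 47 min
Fri: 5:07 AM–12:28 PM = 7 h 21 min; less 30 min break → 6 h 51 min
Sat: 9:08 AM–4:34 PM = 7 h 26 min; less 30 min break → 6 h 56 min
Sun: 7:58 AM–4:57 PM = 8 h 59 min; less 30 min break → 8 h 29 min
Total worked: 50 h 56 min = 3056 min.
Regular 40 h 0 min = 2400 min at £15.00/h; overtime 10 h 56 min = 656 min at £22.50/h.
Pay = (2400 × £15.00 + 656 × £22.50) ÷ 60 = £846.00.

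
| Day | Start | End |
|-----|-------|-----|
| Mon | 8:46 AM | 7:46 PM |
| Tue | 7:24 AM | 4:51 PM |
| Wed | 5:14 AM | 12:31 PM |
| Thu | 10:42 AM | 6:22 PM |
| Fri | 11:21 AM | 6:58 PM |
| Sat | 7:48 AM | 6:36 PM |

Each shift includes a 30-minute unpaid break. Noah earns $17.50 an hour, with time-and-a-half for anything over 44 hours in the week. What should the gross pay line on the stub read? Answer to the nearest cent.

$948.94

Mon: 8:46 AM–7:46 PM = 11 h 0 min; less 30 min break → 10 h 30 min
Tue: 7:24 AM–4:51 PM = 9 h 27 min; less 30 min break → 8 h 57 min
Wed: 5:14 AM–12:31 PM = 7 h 17 min; less 30 min break → 6 h 47 min
Thu: 10:42 AM–6:22 PM = 7 h 40 min; less 30 min break → 7 h 10 min
Fri: 11:21 AM–6:58 PM = 7 h 37 min; less 30 min break → 7 h 7 min
Sat: 7:48 AM–6:36 PM = 10 h 48 min; less 30 min break → 10 h 18 min
Total worked: 50 h 49 min = 3049 min.
Regular 44 h 0 min = 2640 min at $17.50/h; overtime 6 h 49 min = 409 min at $26.25/h.
Pay = (2640 × $17.50 + 409 × $26.25) ÷ 60 = $948.94.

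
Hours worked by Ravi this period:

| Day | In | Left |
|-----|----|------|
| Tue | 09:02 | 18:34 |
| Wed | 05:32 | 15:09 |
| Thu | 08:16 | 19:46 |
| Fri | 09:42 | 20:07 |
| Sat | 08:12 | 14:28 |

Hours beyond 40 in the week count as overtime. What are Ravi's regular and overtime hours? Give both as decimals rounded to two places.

Tue: 09:02–18:34 = 9 h 32 min
Wed: 05:32–15:09 = 9 h 37 min
Thu: 08:16–19:46 = 11 h 30 min
Fri: 09:42–20:07 = 10 h 25 min
Sat: 08:12–14:28 = 6 h 16 min
Total worked: 47 h 20 min = 47.33 h.
Threshold 40 h → overtime 7 h 20 min, regular 40 h 0 min.

Regular 40.00 hours, overtime 7.33 hours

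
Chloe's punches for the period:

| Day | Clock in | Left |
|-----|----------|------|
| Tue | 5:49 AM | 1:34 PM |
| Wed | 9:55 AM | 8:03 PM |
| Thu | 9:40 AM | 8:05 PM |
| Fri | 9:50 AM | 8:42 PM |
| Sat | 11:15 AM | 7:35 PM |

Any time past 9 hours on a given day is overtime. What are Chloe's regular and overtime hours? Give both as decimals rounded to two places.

Tue: 5:49 AM–1:34 PM = 7 h 45 min
Wed: 9:55 AM–8:03 PM = 10 h 8 min
Thu: 9:40 AM–8:05 PM = 10 h 25 min
Fri: 9:50 AM–8:42 PM = 10 h 52 min
Sat: 11:15 AM–7:35 PM = 8 h 20 min
Tue reg 7 h 45 min / OT 0 h 0 min; Wed reg 9 h 0 min / OT 1 h 8 min; Thu reg 9 h 0 min / OT 1 h 25 min; Fri reg 9 h 0 min / OT 1 h 52 min; Sat reg 8 h 20 min / OT 0 h 0 min.
Totals: regular 43 h 5 min, overtime 4 h 25 min.

Regular 43.08 hours, overtime 4.42 hours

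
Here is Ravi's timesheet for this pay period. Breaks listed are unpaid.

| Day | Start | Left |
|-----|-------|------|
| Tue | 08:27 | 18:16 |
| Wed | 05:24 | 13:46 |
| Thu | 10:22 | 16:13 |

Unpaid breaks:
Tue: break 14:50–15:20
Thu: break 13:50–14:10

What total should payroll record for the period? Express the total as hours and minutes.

23 h 12 min

Tue: 08:27–18:16 = 9 h 49 min; less 30 min break → 9 h 19 min
Wed: 05:24–13:46 = 8 h 22 min
Thu: 10:22–16:13 = 5 h 51 min; less 20 min break → 5 h 31 min
Total: 9 h 19 min + 8 h 22 min + 5 h 31 min = 23 h 12 min.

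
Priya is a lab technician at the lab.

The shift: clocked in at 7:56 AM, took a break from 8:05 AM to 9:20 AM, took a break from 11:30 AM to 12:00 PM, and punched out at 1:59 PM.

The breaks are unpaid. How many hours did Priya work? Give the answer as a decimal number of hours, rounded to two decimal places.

The shift: 7:56 AM–1:59 PM = 6 h 3 min; less 105 min break → 4 h 18 min

4.30 hours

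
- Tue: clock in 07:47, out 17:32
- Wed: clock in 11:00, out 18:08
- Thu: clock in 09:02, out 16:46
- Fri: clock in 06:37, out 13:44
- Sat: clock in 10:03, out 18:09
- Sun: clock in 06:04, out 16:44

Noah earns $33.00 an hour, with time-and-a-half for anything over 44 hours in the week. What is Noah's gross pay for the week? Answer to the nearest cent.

$1773.75

Tue: 07:47–17:32 = 9 h 45 min
Wed: 11:00–18:08 = 7 h 8 min
Thu: 09:02–16:46 = 7 h 44 min
Fri: 06:37–13:44 = 7 h 7 min
Sat: 10:03–18:09 = 8 h 6 min
Sun: 06:04–16:44 = 10 h 40 min
Total worked: 50 h 30 min = 3030 min.
Regular 44 h 0 min = 2640 min at $33.00/h; overtime 6 h 30 min = 390 min at $49.50/h.
Pay = (2640 × $33.00 + 390 × $49.50) ÷ 60 = $1773.75.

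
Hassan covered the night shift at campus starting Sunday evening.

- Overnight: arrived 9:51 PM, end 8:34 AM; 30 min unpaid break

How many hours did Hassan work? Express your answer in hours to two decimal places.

Overnight: 9:51 PM → midnight = 2 h 9 min; midnight → 8:34 AM = 8 h 34 min; span 10 h 43 min; less 30 min break → 10 h 13 min

10.22 hours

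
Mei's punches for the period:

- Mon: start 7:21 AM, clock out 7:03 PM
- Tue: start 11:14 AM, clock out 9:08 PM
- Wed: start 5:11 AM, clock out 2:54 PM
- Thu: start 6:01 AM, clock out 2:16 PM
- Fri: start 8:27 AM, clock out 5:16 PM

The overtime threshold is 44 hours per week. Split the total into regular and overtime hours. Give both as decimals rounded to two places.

Regular 44.00 hours, overtime 4.38 hours

Mon: 7:21 AM–7:03 PM = 11 h 42 min
Tue: 11:14 AM–9:08 PM = 9 h 54 min
Wed: 5:11 AM–2:54 PM = 9 h 43 min
Thu: 6:01 AM–2:16 PM = 8 h 15 min
Fri: 8:27 AM–5:16 PM = 8 h 49 min
Total worked: 48 h 23 min = 48.38 h.
Threshold 44 h → overtime 4 h 23 min, regular 44 h 0 min.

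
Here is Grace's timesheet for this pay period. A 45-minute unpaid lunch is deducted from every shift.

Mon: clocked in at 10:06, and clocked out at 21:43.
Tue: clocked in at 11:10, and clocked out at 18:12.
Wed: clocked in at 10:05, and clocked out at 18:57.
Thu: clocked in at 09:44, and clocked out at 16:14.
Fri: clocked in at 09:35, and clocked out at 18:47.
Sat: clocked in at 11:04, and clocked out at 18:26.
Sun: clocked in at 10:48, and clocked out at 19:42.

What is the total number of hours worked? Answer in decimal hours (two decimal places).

Mon: 10:06–21:43 = 11 h 37 min; less 45 min break → 10 h 52 min
Tue: 11:10–18:12 = 7 h 2 min; less 45 min break → 6 h 17 min
Wed: 10:05–18:57 = 8 h 52 min; less 45 min break → 8 h 7 min
Thu: 09:44–16:14 = 6 h 30 min; less 45 min break → 5 h 45 min
Fri: 09:35–18:47 = 9 h 12 min; less 45 min break → 8 h 27 min
Sat: 11:04–18:26 = 7 h 22 min; less 45 min break → 6 h 37 min
Sun: 10:48–19:42 = 8 h 54 min; less 45 min break → 8 h 9 min
Total: 10 h 52 min + 6 h 17 min + 8 h 7 min + 5 h 45 min + 8 h 27 min + 6 h 37 min + 8 h 9 min = 54 h 14 min.

54.23 hours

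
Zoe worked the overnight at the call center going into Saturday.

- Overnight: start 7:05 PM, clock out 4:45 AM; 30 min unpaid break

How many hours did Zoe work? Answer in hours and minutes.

9 h 10 min

Overnight: 7:05 PM → midnight = 4 h 55 min; midnight → 4:45 AM = 4 h 45 min; span 9 h 40 min; less 30 min break → 9 h 10 min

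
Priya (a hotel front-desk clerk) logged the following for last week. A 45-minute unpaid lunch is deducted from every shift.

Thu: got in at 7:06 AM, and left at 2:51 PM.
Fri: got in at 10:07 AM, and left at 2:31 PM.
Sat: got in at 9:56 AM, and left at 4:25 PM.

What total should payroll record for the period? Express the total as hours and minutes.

Thu: 7:06 AM–2:51 PM = 7 h 45 min; less 45 min break → 7 h 0 min
Fri: 10:07 AM–2:31 PM = 4 h 24 min; less 45 min break → 3 h 39 min
Sat: 9:56 AM–4:25 PM = 6 h 29 min; less 45 min break → 5 h 44 min
Total: 7 h 0 min + 3 h 39 min + 5 h 44 min = 16 h 23 min.

16 h 23 min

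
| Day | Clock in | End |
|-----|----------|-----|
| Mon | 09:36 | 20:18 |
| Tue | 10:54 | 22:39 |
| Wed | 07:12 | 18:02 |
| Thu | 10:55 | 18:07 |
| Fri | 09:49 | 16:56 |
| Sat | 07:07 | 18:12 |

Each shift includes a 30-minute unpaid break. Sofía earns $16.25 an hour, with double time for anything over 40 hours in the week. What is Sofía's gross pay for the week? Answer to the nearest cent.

$1159.71

Mon: 09:36–20:18 = 10 h 42 min; less 30 min break → 10 h 12 min
Tue: 10:54–22:39 = 11 h 45 min; less 30 min break → 11 h 15 min
Wed: 07:12–18:02 = 10 h 50 min; less 30 min break → 10 h 20 min
Thu: 10:55–18:07 = 7 h 12 min; less 30 min break → 6 h 42 min
Fri: 09:49–16:56 = 7 h 7 min; less 30 min break → 6 h 37 min
Sat: 07:07–18:12 = 11 h 5 min; less 30 min break → 10 h 35 min
Total worked: 55 h 41 min = 3341 min.
Regular 40 h 0 min = 2400 min at $16.25/h; overtime 15 h 41 min = 941 min at $32.50/h.
Pay = (2400 × $16.25 + 941 × $32.50) ÷ 60 = $1159.71.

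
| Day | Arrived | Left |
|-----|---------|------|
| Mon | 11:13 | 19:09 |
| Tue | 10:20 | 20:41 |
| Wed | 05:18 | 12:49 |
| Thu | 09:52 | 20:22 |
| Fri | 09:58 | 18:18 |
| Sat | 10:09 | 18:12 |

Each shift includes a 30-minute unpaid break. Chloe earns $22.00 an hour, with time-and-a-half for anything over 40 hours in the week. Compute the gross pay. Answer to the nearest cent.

Mon: 11:13–19:09 = 7 h 56 min; less 30 min break → 7 h 26 min
Tue: 10:20–20:41 = 10 h 21 min; less 30 min break → 9 h 51 min
Wed: 05:18–12:49 = 7 h 31 min; less 30 min break → 7 h 1 min
Thu: 09:52–20:22 = 10 h 30 min; less 30 min break → 10 h 0 min
Fri: 09:58–18:18 = 8 h 20 min; less 30 min break → 7 h 50 min
Sat: 10:09–18:12 = 8 h 3 min; less 30 min break → 7 h 33 min
Total worked: 49 h 41 min = 2981 min.
Regular 40 h 0 min = 2400 min at $22.00/h; overtime 9 h 41 min = 581 min at $33.00/h.
Pay = (2400 × $22.00 + 581 × $33.00) ÷ 60 = $1199.55.

$1199.55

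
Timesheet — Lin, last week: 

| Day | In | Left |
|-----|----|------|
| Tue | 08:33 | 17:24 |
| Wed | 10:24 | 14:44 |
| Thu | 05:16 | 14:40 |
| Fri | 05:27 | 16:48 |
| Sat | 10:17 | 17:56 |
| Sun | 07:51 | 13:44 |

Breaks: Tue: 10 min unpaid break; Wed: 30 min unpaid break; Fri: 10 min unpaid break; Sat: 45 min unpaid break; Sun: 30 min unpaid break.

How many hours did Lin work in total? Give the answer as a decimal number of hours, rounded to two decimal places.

45.38 hours

Tue: 08:33–17:24 = 8 h 51 min; less 10 min break → 8 h 41 min
Wed: 10:24–14:44 = 4 h 20 min; less 30 min break → 3 h 50 min
Thu: 05:16–14:40 = 9 h 24 min
Fri: 05:27–16:48 = 11 h 21 min; less 10 min break → 11 h 11 min
Sat: 10:17–17:56 = 7 h 39 min; less 45 min break → 6 h 54 min
Sun: 07:51–13:44 = 5 h 53 min; less 30 min break → 5 h 23 min
Total: 8 h 41 min + 3 h 50 min + 9 h 24 min + 11 h 11 min + 6 h 54 min + 5 h 23 min = 45 h 23 min.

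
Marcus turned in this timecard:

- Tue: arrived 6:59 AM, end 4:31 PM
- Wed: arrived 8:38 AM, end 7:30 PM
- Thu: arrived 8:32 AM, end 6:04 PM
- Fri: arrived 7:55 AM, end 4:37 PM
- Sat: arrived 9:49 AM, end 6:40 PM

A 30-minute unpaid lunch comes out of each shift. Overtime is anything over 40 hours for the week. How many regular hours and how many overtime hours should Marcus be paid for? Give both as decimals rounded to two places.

Regular 40.00 hours, overtime 4.98 hours

Tue: 6:59 AM–4:31 PM = 9 h 32 min; less 30 min break → 9 h 2 min
Wed: 8:38 AM–7:30 PM = 10 h 52 min; less 30 min break → 10 h 22 min
Thu: 8:32 AM–6:04 PM = 9 h 32 min; less 30 min break → 9 h 2 min
Fri: 7:55 AM–4:37 PM = 8 h 42 min; less 30 min break → 8 h 12 min
Sat: 9:49 AM–6:40 PM = 8 h 51 min; less 30 min break → 8 h 21 min
Total worked: 44 h 59 min = 44.98 h.
Threshold 40 h → overtime 4 h 59 min, regular 40 h 0 min.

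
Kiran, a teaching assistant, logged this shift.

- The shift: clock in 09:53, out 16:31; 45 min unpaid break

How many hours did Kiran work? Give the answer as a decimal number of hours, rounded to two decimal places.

The shift: 09:53–16:31 = 6 h 38 min; less 45 min break → 5 h 53 min

5.88 hours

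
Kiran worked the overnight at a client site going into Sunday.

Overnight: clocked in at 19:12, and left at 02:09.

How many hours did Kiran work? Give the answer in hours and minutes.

6 h 57 min

Overnight: 19:12 → midnight = 4 h 48 min; midnight → 02:09 = 2 h 9 min; span 6 h 57 min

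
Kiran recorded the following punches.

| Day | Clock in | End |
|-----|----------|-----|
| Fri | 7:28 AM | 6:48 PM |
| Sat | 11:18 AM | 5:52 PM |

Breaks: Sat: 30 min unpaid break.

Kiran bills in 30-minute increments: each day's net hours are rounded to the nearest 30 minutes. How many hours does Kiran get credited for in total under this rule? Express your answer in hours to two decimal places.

17.50 hours

Fri: 7:28 AM–6:48 PM = 11 h 20 min → rounds to 11 h 30 min
Sat: 11:18 AM–5:52 PM = 6 h 34 min − 30 min = 6 h 4 min → rounds to 6 h 0 min
Total credited: 17 h 30 min.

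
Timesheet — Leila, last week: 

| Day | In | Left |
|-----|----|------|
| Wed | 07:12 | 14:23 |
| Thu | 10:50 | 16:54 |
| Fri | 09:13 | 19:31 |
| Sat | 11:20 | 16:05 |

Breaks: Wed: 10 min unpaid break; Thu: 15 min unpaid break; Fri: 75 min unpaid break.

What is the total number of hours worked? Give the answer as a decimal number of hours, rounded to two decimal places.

Wed: 07:12–14:23 = 7 h 11 min; less 10 min break → 7 h 1 min
Thu: 10:50–16:54 = 6 h 4 min; less 15 min break → 5 h 49 min
Fri: 09:13–19:31 = 10 h 18 min; less 75 min break → 9 h 3 min
Sat: 11:20–16:05 = 4 h 45 min
Total: 7 h 1 min + 5 h 49 min + 9 h 3 min + 4 h 45 min = 26 h 38 min.

26.63 hours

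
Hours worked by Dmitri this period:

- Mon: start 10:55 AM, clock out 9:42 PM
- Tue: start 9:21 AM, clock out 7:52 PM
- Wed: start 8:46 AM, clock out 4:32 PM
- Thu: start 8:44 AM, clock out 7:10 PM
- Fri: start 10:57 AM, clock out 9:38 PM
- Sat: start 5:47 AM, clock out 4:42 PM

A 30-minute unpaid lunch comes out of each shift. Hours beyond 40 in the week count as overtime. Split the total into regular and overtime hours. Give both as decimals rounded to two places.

Regular 40.00 hours, overtime 18.10 hours

Mon: 10:55 AM–9:42 PM = 10 h 47 min; less 30 min break → 10 h 17 min
Tue: 9:21 AM–7:52 PM = 10 h 31 min; less 30 min break → 10 h 1 min
Wed: 8:46 AM–4:32 PM = 7 h 46 min; less 30 min break → 7 h 16 min
Thu: 8:44 AM–7:10 PM = 10 h 26 min; less 30 min break → 9 h 56 min
Fri: 10:57 AM–9:38 PM = 10 h 41 min; less 30 min break → 10 h 11 min
Sat: 5:47 AM–4:42 PM = 10 h 55 min; less 30 min break → 10 h 25 min
Total worked: 58 h 6 min = 58.10 h.
Threshold 40 h → overtime 18 h 6 min, regular 40 h 0 min.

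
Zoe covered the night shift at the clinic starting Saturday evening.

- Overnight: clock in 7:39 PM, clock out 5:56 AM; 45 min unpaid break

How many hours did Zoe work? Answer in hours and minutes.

9 h 32 min

Overnight: 7:39 PM → midnight = 4 h 21 min; midnight → 5:56 AM = 5 h 56 min; span 10 h 17 min; less 45 min break → 9 h 32 min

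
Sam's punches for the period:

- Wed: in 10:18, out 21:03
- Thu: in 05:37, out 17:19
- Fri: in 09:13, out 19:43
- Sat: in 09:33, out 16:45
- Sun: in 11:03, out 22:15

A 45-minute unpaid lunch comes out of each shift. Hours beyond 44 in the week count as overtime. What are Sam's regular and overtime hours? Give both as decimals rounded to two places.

Regular 44.00 hours, overtime 3.60 hours

Wed: 10:18–21:03 = 10 h 45 min; less 45 min break → 10 h 0 min
Thu: 05:37–17:19 = 11 h 42 min; less 45 min break → 10 h 57 min
Fri: 09:13–19:43 = 10 h 30 min; less 45 min break → 9 h 45 min
Sat: 09:33–16:45 = 7 h 12 min; less 45 min break → 6 h 27 min
Sun: 11:03–22:15 = 11 h 12 min; less 45 min break → 10 h 27 min
Total worked: 47 h 36 min = 47.60 h.
Threshold 44 h → overtime 3 h 36 min, regular 44 h 0 min.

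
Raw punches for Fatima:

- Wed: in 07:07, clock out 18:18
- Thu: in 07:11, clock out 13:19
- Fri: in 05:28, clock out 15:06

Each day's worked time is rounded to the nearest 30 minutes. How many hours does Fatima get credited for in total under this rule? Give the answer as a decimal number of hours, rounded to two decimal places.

Wed: 07:07–18:18 = 11 h 11 min → rounds to 11 h 0 min
Thu: 07:11–13:19 = 6 h 8 min → rounds to 6 h 0 min
Fri: 05:28–15:06 = 9 h 38 min → rounds to 9 h 30 min
Total credited: 26 h 30 min.

26.50 hours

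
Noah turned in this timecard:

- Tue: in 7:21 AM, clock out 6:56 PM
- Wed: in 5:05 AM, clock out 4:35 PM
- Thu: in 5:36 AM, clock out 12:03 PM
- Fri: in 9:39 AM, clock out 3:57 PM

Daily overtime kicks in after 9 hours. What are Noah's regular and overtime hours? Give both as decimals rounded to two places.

Regular 30.75 hours, overtime 5.08 hours

Tue: 7:21 AM–6:56 PM = 11 h 35 min
Wed: 5:05 AM–4:35 PM = 11 h 30 min
Thu: 5:36 AM–12:03 PM = 6 h 27 min
Fri: 9:39 AM–3:57 PM = 6 h 18 min
Tue reg 9 h 0 min / OT 2 h 35 min; Wed reg 9 h 0 min / OT 2 h 30 min; Thu reg 6 h 27 min / OT 0 h 0 min; Fri reg 6 h 18 min / OT 0 h 0 min.
Totals: regular 30 h 45 min, overtime 5 h 5 min.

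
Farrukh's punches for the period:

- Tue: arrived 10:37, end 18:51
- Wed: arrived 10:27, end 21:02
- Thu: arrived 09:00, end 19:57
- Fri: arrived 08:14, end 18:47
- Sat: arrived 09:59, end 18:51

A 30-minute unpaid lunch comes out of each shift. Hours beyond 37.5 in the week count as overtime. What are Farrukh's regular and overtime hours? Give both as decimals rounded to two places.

Regular 37.50 hours, overtime 9.18 hours

Tue: 10:37–18:51 = 8 h 14 min; less 30 min break → 7 h 44 min
Wed: 10:27–21:02 = 10 h 35 min; less 30 min break → 10 h 5 min
Thu: 09:00–19:57 = 10 h 57 min; less 30 min break → 10 h 27 min
Fri: 08:14–18:47 = 10 h 33 min; less 30 min break → 10 h 3 min
Sat: 09:59–18:51 = 8 h 52 min; less 30 min break → 8 h 22 min
Total worked: 46 h 41 min = 46.68 h.
Threshold 37.5 h → overtime 9 h 11 min, regular 37 h 30 min.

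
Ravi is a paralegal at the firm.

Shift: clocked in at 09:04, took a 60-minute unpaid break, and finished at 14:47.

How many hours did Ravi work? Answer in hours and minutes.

Shift: 09:04–14:47 = 5 h 43 min; less 60 min break → 4 h 43 min

4 h 43 min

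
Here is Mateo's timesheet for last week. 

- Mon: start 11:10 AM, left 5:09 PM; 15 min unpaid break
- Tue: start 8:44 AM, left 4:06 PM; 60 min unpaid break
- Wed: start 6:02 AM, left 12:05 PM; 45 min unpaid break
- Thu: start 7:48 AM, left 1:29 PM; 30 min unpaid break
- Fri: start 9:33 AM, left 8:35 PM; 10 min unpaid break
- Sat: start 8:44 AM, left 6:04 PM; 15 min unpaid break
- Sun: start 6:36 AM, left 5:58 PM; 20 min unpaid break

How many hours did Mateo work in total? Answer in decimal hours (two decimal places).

Mon: 11:10 AM–5:09 PM = 5 h 59 min; less 15 min break → 5 h 44 min
Tue: 8:44 AM–4:06 PM = 7 h 22 min; less 60 min break → 6 h 22 min
Wed: 6:02 AM–12:05 PM = 6 h 3 min; less 45 min break → 5 h 18 min
Thu: 7:48 AM–1:29 PM = 5 h 41 min; less 30 min break → 5 h 11 min
Fri: 9:33 AM–8:35 PM = 11 h 2 min; less 10 min break → 10 h 52 min
Sat: 8:44 AM–6:04 PM = 9 h 20 min; less 15 min break → 9 h 5 min
Sun: 6:36 AM–5:58 PM = 11 h 22 min; less 20 min break → 11 h 2 min
Total: 5 h 44 min + 6 h 22 min + 5 h 18 min + 5 h 11 min + 10 h 52 min + 9 h 5 min + 11 h 2 min = 53 h 34 min.

53.57 hours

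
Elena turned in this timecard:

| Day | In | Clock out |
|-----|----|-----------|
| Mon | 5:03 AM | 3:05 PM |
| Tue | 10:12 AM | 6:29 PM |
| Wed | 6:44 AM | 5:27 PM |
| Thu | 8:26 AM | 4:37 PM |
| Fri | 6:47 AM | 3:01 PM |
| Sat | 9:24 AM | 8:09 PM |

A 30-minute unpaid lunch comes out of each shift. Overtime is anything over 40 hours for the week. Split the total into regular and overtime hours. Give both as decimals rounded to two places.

Regular 40.00 hours, overtime 13.20 hours

Mon: 5:03 AM–3:05 PM = 10 h 2 min; less 30 min break → 9 h 32 min
Tue: 10:12 AM–6:29 PM = 8 h 17 min; less 30 min break → 7 h 47 min
Wed: 6:44 AM–5:27 PM = 10 h 43 min; less 30 min break → 10 h 13 min
Thu: 8:26 AM–4:37 PM = 8 h 11 min; less 30 min break → 7 h 41 min
Fri: 6:47 AM–3:01 PM = 8 h 14 min; less 30 min break → 7 h 44 min
Sat: 9:24 AM–8:09 PM = 10 h 45 min; less 30 min break → 10 h 15 min
Total worked: 53 h 12 min = 53.20 h.
Threshold 40 h → overtime 13 h 12 min, regular 40 h 0 min.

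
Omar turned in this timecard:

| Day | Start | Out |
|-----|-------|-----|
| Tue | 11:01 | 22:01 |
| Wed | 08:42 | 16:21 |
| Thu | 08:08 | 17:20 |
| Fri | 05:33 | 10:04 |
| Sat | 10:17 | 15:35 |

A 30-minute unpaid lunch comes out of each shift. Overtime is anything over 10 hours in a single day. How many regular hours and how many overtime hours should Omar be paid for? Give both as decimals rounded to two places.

Regular 34.67 hours, overtime 0.50 hours

Tue: 11:01–22:01 = 11 h 0 min; less 30 min break → 10 h 30 min
Wed: 08:42–16:21 = 7 h 39 min; less 30 min break → 7 h 9 min
Thu: 08:08–17:20 = 9 h 12 min; less 30 min break → 8 h 42 min
Fri: 05:33–10:04 = 4 h 31 min; less 30 min break → 4 h 1 min
Sat: 10:17–15:35 = 5 h 18 min; less 30 min break → 4 h 48 min
Tue reg 10 h 0 min / OT 0 h 30 min; Wed reg 7 h 9 min / OT 0 h 0 min; Thu reg 8 h 42 min / OT 0 h 0 min; Fri reg 4 h 1 min / OT 0 h 0 min; Sat reg 4 h 48 min / OT 0 h 0 min.
Totals: regular 34 h 40 min, overtime 0 h 30 min.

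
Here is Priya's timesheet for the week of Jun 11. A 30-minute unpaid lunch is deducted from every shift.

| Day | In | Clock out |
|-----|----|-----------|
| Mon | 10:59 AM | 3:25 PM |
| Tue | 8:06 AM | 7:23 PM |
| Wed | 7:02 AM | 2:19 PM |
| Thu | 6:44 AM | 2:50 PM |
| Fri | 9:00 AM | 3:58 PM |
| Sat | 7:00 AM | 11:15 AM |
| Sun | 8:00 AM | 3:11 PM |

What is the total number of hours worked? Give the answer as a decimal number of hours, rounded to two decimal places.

46.00 hours

Mon: 10:59 AM–3:25 PM = 4 h 26 min; less 30 min break → 3 h 56 min
Tue: 8:06 AM–7:23 PM = 11 h 17 min; less 30 min break → 10 h 47 min
Wed: 7:02 AM–2:19 PM = 7 h 17 min; less 30 min break → 6 h 47 min
Thu: 6:44 AM–2:50 PM = 8 h 6 min; less 30 min break → 7 h 36 min
Fri: 9:00 AM–3:58 PM = 6 h 58 min; less 30 min break → 6 h 28 min
Sat: 7:00 AM–11:15 AM = 4 h 15 min; less 30 min break → 3 h 45 min
Sun: 8:00 AM–3:11 PM = 7 h 11 min; less 30 min break → 6 h 41 min
Total: 3 h 56 min + 10 h 47 min + 6 h 47 min + 7 h 36 min + 6 h 28 min + 3 h 45 min + 6 h 41 min = 46 h 0 min.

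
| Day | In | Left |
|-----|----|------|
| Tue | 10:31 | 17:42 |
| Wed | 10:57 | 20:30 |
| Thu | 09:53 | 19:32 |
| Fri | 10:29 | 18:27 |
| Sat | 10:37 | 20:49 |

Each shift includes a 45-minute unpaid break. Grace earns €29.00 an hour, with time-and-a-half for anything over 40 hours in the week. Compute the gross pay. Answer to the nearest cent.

Tue: 10:31–17:42 = 7 h 11 min; less 45 min break → 6 h 26 min
Wed: 10:57–20:30 = 9 h 33 min; less 45 min break → 8 h 48 min
Thu: 09:53–19:32 = 9 h 39 min; less 45 min break → 8 h 54 min
Fri: 10:29–18:27 = 7 h 58 min; less 45 min break → 7 h 13 min
Sat: 10:37–20:49 = 10 h 12 min; less 45 min break → 9 h 27 min
Total worked: 40 h 48 min = 2448 min.
Regular 40 h 0 min = 2400 min at €29.00/h; overtime 0 h 48 min = 48 min at €43.50/h.
Pay = (2400 × €29.00 + 48 × €43.50) ÷ 60 = €1194.80.

€1194.80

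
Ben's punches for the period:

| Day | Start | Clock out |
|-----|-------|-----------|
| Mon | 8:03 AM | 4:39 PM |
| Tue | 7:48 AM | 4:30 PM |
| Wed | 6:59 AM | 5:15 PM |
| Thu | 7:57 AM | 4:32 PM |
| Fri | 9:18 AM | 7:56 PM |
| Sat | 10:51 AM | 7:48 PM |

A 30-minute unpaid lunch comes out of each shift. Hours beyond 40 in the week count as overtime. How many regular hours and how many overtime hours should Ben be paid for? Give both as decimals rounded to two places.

Mon: 8:03 AM–4:39 PM = 8 h 36 min; less 30 min break → 8 h 6 min
Tue: 7:48 AM–4:30 PM = 8 h 42 min; less 30 min break → 8 h 12 min
Wed: 6:59 AM–5:15 PM = 10 h 16 min; less 30 min break → 9 h 46 min
Thu: 7:57 AM–4:32 PM = 8 h 35 min; less 30 min break → 8 h 5 min
Fri: 9:18 AM–7:56 PM = 10 h 38 min; less 30 min break → 10 h 8 min
Sat: 10:51 AM–7:48 PM = 8 h 57 min; less 30 min break → 8 h 27 min
Total worked: 52 h 44 min = 52.73 h.
Threshold 40 h → overtime 12 h 44 min, regular 40 h 0 min.

Regular 40.00 hours, overtime 12.73 hours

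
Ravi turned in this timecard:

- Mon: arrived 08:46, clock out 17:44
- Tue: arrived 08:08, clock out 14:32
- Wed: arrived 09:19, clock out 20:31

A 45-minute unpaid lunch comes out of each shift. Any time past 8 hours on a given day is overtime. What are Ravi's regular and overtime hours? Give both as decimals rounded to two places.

Mon: 08:46–17:44 = 8 h 58 min; less 45 min break → 8 h 13 min
Tue: 08:08–14:32 = 6 h 24 min; less 45 min break → 5 h 39 min
Wed: 09:19–20:31 = 11 h 12 min; less 45 min break → 10 h 27 min
Mon reg 8 h 0 min / OT 0 h 13 min; Tue reg 5 h 39 min / OT 0 h 0 min; Wed reg 8 h 0 min / OT 2 h 27 min.
Totals: regular 21 h 39 min, overtime 2 h 40 min.

Regular 21.65 hours, overtime 2.67 hours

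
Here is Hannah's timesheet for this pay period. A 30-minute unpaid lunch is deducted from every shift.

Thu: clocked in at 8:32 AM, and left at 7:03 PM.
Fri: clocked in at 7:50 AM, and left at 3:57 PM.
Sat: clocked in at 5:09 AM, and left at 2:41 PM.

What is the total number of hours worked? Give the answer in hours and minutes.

Thu: 8:32 AM–7:03 PM = 10 h 31 min; less 30 min break → 10 h 1 min
Fri: 7:50 AM–3:57 PM = 8 h 7 min; less 30 min break → 7 h 37 min
Sat: 5:09 AM–2:41 PM = 9 h 32 min; less 30 min break → 9 h 2 min
Total: 10 h 1 min + 7 h 37 min + 9 h 2 min = 26 h 40 min.

26 h 40 min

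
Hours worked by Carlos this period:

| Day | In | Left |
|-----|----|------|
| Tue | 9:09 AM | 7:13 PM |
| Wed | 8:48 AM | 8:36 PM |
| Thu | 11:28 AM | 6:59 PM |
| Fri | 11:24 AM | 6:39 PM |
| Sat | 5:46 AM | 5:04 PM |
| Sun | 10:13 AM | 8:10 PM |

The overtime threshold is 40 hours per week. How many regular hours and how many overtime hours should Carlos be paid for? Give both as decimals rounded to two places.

Tue: 9:09 AM–7:13 PM = 10 h 4 min
Wed: 8:48 AM–8:36 PM = 11 h 48 min
Thu: 11:28 AM–6:59 PM = 7 h 31 min
Fri: 11:24 AM–6:39 PM = 7 h 15 min
Sat: 5:46 AM–5:04 PM = 11 h 18 min
Sun: 10:13 AM–8:10 PM = 9 h 57 min
Total worked: 57 h 53 min = 57.88 h.
Threshold 40 h → overtime 17 h 53 min, regular 40 h 0 min.

Regular 40.00 hours, overtime 17.88 hours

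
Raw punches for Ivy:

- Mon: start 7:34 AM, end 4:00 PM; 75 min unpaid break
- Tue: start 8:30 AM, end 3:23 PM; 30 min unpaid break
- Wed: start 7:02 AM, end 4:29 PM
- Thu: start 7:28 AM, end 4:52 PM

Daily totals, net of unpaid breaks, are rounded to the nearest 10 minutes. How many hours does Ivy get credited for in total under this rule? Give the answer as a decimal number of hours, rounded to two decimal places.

32.33 hours

Mon: 7:34 AM–4:00 PM = 8 h 26 min − 75 min = 7 h 11 min → rounds to 7 h 10 min
Tue: 8:30 AM–3:23 PM = 6 h 53 min − 30 min = 6 h 23 min → rounds to 6 h 20 min
Wed: 7:02 AM–4:29 PM = 9 h 27 min → rounds to 9 h 30 min
Thu: 7:28 AM–4:52 PM = 9 h 24 min → rounds to 9 h 20 min
Total credited: 32 h 20 min.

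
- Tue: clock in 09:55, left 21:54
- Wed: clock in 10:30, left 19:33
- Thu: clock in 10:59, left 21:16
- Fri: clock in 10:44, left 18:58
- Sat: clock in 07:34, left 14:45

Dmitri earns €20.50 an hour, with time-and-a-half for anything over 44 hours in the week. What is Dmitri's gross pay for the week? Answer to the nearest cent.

Tue: 09:55–21:54 = 11 h 59 min
Wed: 10:30–19:33 = 9 h 3 min
Thu: 10:59–21:16 = 10 h 17 min
Fri: 10:44–18:58 = 8 h 14 min
Sat: 07:34–14:45 = 7 h 11 min
Total worked: 46 h 44 min = 2804 min.
Regular 44 h 0 min = 2640 min at €20.50/h; overtime 2 h 44 min = 164 min at €30.75/h.
Pay = (2640 × €20.50 + 164 × €30.75) ÷ 60 = €986.05.

€986.05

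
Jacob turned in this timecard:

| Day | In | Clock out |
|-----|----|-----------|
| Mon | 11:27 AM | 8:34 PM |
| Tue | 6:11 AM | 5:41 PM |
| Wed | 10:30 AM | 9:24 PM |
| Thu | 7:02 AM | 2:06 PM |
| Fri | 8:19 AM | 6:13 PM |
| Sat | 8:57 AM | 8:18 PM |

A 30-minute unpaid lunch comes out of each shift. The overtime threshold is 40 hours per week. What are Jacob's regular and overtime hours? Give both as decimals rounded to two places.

Mon: 11:27 AM–8:34 PM = 9 h 7 min; less 30 min break → 8 h 37 min
Tue: 6:11 AM–5:41 PM = 11 h 30 min; less 30 min break → 11 h 0 min
Wed: 10:30 AM–9:24 PM = 10 h 54 min; less 30 min break → 10 h 24 min
Thu: 7:02 AM–2:06 PM = 7 h 4 min; less 30 min break → 6 h 34 min
Fri: 8:19 AM–6:13 PM = 9 h 54 min; less 30 min break → 9 h 24 min
Sat: 8:57 AM–8:18 PM = 11 h 21 min; less 30 min break → 10 h 51 min
Total worked: 56 h 50 min = 56.83 h.
Threshold 40 h → overtime 16 h 50 min, regular 40 h 0 min.

Regular 40.00 hours, overtime 16.83 hours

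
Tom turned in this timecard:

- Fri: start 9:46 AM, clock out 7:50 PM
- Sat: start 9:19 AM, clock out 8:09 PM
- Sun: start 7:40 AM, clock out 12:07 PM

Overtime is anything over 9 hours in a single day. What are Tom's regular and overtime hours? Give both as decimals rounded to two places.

Regular 22.45 hours, overtime 2.90 hours

Fri: 9:46 AM–7:50 PM = 10 h 4 min
Sat: 9:19 AM–8:09 PM = 10 h 50 min
Sun: 7:40 AM–12:07 PM = 4 h 27 min
Fri reg 9 h 0 min / OT 1 h 4 min; Sat reg 9 h 0 min / OT 1 h 50 min; Sun reg 4 h 27 min / OT 0 h 0 min.
Totals: regular 22 h 27 min, overtime 2 h 54 min.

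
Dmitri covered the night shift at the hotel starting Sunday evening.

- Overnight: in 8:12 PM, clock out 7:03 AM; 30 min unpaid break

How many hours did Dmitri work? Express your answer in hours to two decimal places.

10.35 hours

Overnight: 8:12 PM → midnight = 3 h 48 min; midnight → 7:03 AM = 7 h 3 min; span 10 h 51 min; less 30 min break → 10 h 21 min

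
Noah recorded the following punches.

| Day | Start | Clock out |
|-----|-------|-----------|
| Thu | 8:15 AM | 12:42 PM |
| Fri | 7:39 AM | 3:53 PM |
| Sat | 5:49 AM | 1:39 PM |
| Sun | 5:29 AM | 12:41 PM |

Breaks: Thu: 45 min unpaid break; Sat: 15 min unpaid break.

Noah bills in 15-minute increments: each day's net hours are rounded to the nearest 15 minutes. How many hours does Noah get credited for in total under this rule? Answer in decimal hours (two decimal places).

Thu: 8:15 AM–12:42 PM = 4 h 27 min − 45 min = 3 h 42 min → rounds to 3 h 45 min
Fri: 7:39 AM–3:53 PM = 8 h 14 min → rounds to 8 h 15 min
Sat: 5:49 AM–1:39 PM = 7 h 50 min − 15 min = 7 h 35 min → rounds to 7 h 30 min
Sun: 5:29 AM–12:41 PM = 7 h 12 min → rounds to 7 h 15 min
Total credited: 26 h 45 min.

26.75 hours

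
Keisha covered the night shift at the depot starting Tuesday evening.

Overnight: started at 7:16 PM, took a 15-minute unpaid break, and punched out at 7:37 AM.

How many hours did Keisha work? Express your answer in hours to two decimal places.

Overnight: 7:16 PM → midnight = 4 h 44 min; midnight → 7:37 AM = 7 h 37 min; span 12 h 21 min; less 15 min break → 12 h 6 min

12.10 hours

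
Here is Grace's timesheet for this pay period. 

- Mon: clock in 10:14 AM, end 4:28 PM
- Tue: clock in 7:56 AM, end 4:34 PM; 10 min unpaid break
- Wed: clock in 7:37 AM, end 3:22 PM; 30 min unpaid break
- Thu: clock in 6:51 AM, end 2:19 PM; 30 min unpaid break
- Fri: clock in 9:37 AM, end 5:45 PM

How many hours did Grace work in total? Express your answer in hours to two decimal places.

Mon: 10:14 AM–4:28 PM = 6 h 14 min
Tue: 7:56 AM–4:34 PM = 8 h 38 min; less 10 min break → 8 h 28 min
Wed: 7:37 AM–3:22 PM = 7 h 45 min; less 30 min break → 7 h 15 min
Thu: 6:51 AM–2:19 PM = 7 h 28 min; less 30 min break → 6 h 58 min
Fri: 9:37 AM–5:45 PM = 8 h 8 min
Total: 6 h 14 min + 8 h 28 min + 7 h 15 min + 6 h 58 min + 8 h 8 min = 37 h 3 min.

37.05 hours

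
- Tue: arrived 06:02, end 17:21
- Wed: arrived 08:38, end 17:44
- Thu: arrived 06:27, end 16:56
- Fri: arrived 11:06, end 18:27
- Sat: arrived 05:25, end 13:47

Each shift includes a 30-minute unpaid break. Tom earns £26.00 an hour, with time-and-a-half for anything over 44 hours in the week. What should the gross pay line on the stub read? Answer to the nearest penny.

£1148.55

Tue: 06:02–17:21 = 11 h 19 min; less 30 min break → 10 h 49 min
Wed: 08:38–17:44 = 9 h 6 min; less 30 min break → 8 h 36 min
Thu: 06:27–16:56 = 10 h 29 min; less 30 min break → 9 h 59 min
Fri: 11:06–18:27 = 7 h 21 min; less 30 min break → 6 h 51 min
Sat: 05:25–13:47 = 8 h 22 min; less 30 min break → 7 h 52 min
Total worked: 44 h 7 min = 2647 min.
Regular 44 h 0 min = 2640 min at £26.00/h; overtime 0 h 7 min = 7 min at £39.00/h.
Pay = (2640 × £26.00 + 7 × £39.00) ÷ 60 = £1148.55.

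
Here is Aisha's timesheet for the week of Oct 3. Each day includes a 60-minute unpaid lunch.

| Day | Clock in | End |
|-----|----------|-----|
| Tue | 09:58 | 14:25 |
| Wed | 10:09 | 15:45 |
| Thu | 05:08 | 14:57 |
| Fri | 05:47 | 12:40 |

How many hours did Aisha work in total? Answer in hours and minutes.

22 h 45 min

Tue: 09:58–14:25 = 4 h 27 min; less 60 min break → 3 h 27 min
Wed: 10:09–15:45 = 5 h 36 min; less 60 min break → 4 h 36 min
Thu: 05:08–14:57 = 9 h 49 min; less 60 min break → 8 h 49 min
Fri: 05:47–12:40 = 6 h 53 min; less 60 min break → 5 h 53 min
Total: 3 h 27 min + 4 h 36 min + 8 h 49 min + 5 h 53 min = 22 h 45 min.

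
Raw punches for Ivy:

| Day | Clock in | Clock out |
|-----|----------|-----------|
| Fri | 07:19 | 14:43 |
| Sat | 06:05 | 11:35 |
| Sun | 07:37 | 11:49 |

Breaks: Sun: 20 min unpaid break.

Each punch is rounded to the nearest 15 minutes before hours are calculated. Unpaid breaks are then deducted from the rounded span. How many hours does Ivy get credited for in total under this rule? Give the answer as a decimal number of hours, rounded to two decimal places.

16.92 hours

Fri: in 07:19→07:15, out 14:43→14:45; 7 h 30 min
Sat: in 06:05→06:00, out 11:35→11:30; 5 h 30 min
Sun: in 07:37→07:30, out 11:49→11:45; 4 h 15 min − 20 min = 3 h 55 min
Total credited: 16 h 55 min.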